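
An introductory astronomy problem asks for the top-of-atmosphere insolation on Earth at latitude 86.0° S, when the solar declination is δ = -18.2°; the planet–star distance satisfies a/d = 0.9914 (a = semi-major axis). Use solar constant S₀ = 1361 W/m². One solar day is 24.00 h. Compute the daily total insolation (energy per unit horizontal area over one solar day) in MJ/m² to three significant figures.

36.0 MJ/m²

cos H₀ = −tan(-86.0°) tan(-18.200°) = -4.7018 ≤ −1 ⇒ polar day, H₀ = π.
Bracket: H₀ sin φ sin δ + cos φ cos δ sin H₀ = 3.1416×-0.99756×-0.31233 + 0.06976×0.94997×0.00000 = 0.978822 + 0.000000 = 0.978822.
Inverse-square distance factor (a/d)² = 0.9914² = 0.982874.
Q̄ = (S₀/π) × 0.982874 × [bracket] = (1361/π) × 0.982874 × 0.978822 = 416.78 W/m².
Daily total = Q̄ × 24.00 h × 3600 s/h = 416.78 × 24.00 × 3600 / 10⁶ = 36.01 MJ/m².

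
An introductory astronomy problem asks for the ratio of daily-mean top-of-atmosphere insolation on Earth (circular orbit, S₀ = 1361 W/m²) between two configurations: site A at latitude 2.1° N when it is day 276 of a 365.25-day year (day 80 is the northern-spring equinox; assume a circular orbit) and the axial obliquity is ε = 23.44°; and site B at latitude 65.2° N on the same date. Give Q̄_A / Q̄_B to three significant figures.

Q̄_A / Q̄_B ≈ 3.34

— Configuration A (φ=+2.1°):
Solar longitude: λ_s = 360° × (276 − 80)/365.25 = 193.183°.
sin δ = sin 23.44° × sin 193.183° = -0.09072, so δ = -5.205°.
cos H₀ = −tan(+2.1°) tan(-5.205°) = 0.0033, H₀ = 1.5675 rad.
Bracket: H₀ sin φ sin δ + cos φ cos δ sin H₀ = 1.5675×0.03664×-0.09072 + 0.99933×0.99588×0.99999 = -0.005210 + 0.995203 = 0.989993.
Q̄ = (S₀/π) × [bracket] = (1361/π) × 0.989993 = 428.88 W/m².
— Configuration B (φ=+65.2°):
cos H₀ = −tan(+65.2°) tan(-5.205°) = 0.1971, H₀ = 1.3724 rad.
Bracket: H₀ sin φ sin δ + cos φ cos δ sin H₀ = 1.3724×0.90778×-0.09072 + 0.41945×0.99588×0.98037 = -0.113022 + 0.409522 = 0.296500.
Q̄ = (S₀/π) × [bracket] = (1361/π) × 0.296500 = 128.45 W/m².
Ratio Q̄_A / Q̄_B = 428.88 / 128.45 = 3.339.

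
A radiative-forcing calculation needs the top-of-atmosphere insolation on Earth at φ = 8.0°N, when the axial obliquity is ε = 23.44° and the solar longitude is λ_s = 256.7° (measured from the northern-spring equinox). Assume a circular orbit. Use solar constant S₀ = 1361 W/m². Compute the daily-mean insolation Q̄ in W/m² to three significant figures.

Q̄ ≈ 360 W/m²

Solar declination: sin δ = sin ε · sin λ_s = sin 23.44° × sin 256.7° = -0.38712, so δ = -22.775°.
cos H₀ = −tan(+8.0°) tan(-22.775°) = 0.0590, H₀ = 1.5118 rad.
Bracket: H₀ sin φ sin δ + cos φ cos δ sin H₀ = 1.5118×0.13917×-0.38712 + 0.99027×0.92203×0.99826 = -0.081449 + 0.911470 = 0.830021.
Q̄ = (S₀/π) × [bracket] = (1361/π) × 0.830021 = 359.6 W/m².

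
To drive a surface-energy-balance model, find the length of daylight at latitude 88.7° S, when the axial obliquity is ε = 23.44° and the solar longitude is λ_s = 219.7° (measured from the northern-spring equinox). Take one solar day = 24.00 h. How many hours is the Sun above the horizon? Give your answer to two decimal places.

24.00 h

Solar declination: sin δ = sin ε · sin λ_s = sin 23.44° × sin 219.7° = -0.25409, so δ = -14.720°.
Sunrise equation: cos H₀ = −tan φ · tan δ = -11.5769 ≤ −1, so the Sun never sets (polar day) and H₀ = π.
Daylight = 2H₀/(2π) × 24.00 h = (3.1416/π) × 24.00 = 24.00 h.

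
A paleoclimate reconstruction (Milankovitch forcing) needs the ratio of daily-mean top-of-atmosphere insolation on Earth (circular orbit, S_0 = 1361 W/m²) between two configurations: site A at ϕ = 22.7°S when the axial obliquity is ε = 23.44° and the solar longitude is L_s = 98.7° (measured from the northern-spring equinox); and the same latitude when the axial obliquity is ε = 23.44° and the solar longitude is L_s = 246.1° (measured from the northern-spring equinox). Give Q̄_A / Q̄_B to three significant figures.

— Configuration A (ϕ=-22.7°):
Solar declination: sin δ = sin ε · sin L_s = sin 23.44° × sin 98.7° = 0.39321, so δ = +23.154°.
cos h₀ = −tan(-22.7°) tan(+23.154°) = 0.1789, h₀ = 1.3909 rad.
Bracket: h₀ sin ϕ sin δ + cos ϕ cos δ sin h₀ = 1.3909×-0.38591×0.39321 + 0.92254×0.91945×0.98387 = -0.211060 + 0.834547 = 0.623487.
Q̄ = (S_0/π) × [bracket] = (1361/π) × 0.623487 = 270.11 W/m².
— Configuration B (ϕ=-22.7°):
Solar declination: sin δ = sin ε · sin L_s = sin 23.44° × sin 246.1° = -0.36368, so δ = -21.326°.
cos h₀ = −tan(-22.7°) tan(-21.326°) = -0.1633, h₀ = 1.7348 rad.
Bracket: h₀ sin ϕ sin δ + cos ϕ cos δ sin h₀ = 1.7348×-0.38591×-0.36368 + 0.92254×0.93152×0.98657 = 0.243475 + 0.847823 = 1.091298.
Q̄ = (S_0/π) × [bracket] = (1361/π) × 1.091298 = 472.77 W/m².
Ratio Q̄_A / Q̄_B = 270.11 / 472.77 = 0.5713.

Q̄_A / Q̄_B ≈ 0.571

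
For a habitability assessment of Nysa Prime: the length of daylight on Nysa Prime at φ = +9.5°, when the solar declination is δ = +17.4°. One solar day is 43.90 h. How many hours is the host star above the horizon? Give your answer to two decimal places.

22.68 h

cos H₀ = −tan φ · tan δ = −tan(+9.5°) × tan(+17.400°) = -0.0524, so H₀ = 1.6233 rad = 93.01°.
Daylight = 2H₀/(2π) × 43.90 h = (1.6233/π) × 43.90 = 22.68 h.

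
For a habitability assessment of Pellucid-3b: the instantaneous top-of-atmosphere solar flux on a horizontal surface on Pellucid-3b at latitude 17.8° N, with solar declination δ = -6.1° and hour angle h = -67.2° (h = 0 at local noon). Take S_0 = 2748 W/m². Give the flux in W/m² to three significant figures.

919 W/m²

cos θ_z = sin ϕ sin δ + cos ϕ cos δ cos h = -0.032484 + 0.366876 = 0.334392.
Flux = S_0 · cos θ_z = 2748 × 0.334392 = 918.9 W/m².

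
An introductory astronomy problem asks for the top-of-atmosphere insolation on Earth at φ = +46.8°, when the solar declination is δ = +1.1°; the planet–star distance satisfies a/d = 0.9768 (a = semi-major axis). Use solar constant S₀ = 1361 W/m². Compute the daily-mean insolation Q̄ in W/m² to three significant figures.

cos H₀ = −tan(+46.8°) tan(+1.100°) = -0.0204, H₀ = 1.5912 rad.
Bracket: H₀ sin φ sin δ + cos φ cos δ sin H₀ = 1.5912×0.72897×0.01920 + 0.68455×0.99982×0.99979 = 0.022271 + 0.684283 = 0.706554.
Inverse-square distance factor (a/d)² = 0.9768² = 0.954138.
Q̄ = (S₀/π) × 0.954138 × [bracket] = (1361/π) × 0.954138 × 0.706554 = 292.1 W/m².

Q̄ ≈ 292 W/m²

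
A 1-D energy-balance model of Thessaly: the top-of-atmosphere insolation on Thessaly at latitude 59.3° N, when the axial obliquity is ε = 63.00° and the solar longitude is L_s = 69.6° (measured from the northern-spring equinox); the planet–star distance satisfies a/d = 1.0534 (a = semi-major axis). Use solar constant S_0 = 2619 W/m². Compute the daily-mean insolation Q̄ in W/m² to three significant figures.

Q̄ ≈ 2.09e+03 W/m²

Solar declination: sin δ = sin ε · sin L_s = sin 63.00° × sin 69.6° = 0.83512, so δ = +56.629°.
cos h₀ = −tan(+59.3°) tan(+56.629°) = -2.5570 ≤ −1 ⇒ polar day, h₀ = π.
Bracket: h₀ sin ϕ sin δ + cos ϕ cos δ sin h₀ = 3.1416×0.85985×0.83512 + 0.51054×0.55006×0.00000 = 2.255914 + 0.000000 = 2.255914.
Inverse-square distance factor (a/d)² = 1.0534² = 1.109652.
Q̄ = (S_0/π) × 1.109652 × [bracket] = (2619/π) × 1.109652 × 2.255914 = 2087 W/m².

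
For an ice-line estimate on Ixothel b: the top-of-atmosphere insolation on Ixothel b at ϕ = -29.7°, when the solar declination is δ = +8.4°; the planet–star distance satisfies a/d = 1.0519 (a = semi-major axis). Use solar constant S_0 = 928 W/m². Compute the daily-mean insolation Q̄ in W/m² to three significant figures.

cos h₀ = −tan(-29.7°) tan(+8.400°) = 0.0842, h₀ = 1.4865 rad.
Bracket: h₀ sin ϕ sin δ + cos ϕ cos δ sin h₀ = 1.4865×-0.49546×0.14608 + 0.86863×0.98927×0.99645 = -0.107588 + 0.856259 = 0.748671.
Inverse-square distance factor (a/d)² = 1.0519² = 1.106494.
Q̄ = (S_0/π) × 1.106494 × [bracket] = (928/π) × 1.106494 × 0.748671 = 244.7 W/m².

Q̄ ≈ 245 W/m²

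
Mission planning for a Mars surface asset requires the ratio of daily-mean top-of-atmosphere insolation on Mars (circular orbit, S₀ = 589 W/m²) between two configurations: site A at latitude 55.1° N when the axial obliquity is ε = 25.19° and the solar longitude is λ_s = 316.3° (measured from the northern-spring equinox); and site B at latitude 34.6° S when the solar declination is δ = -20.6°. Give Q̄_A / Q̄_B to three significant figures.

— Configuration A (φ=+55.1°):
Solar declination: sin δ = sin ε · sin λ_s = sin 25.19° × sin 316.3° = -0.29405, so δ = -17.101°.
cos H₀ = −tan(+55.1°) tan(-17.101°) = 0.4410, H₀ = 1.1141 rad.
Bracket: H₀ sin φ sin δ + cos φ cos δ sin H₀ = 1.1141×0.82015×-0.29405 + 0.57215×0.95579×0.89750 = -0.268682 + 0.490803 = 0.222121.
Q̄ = (S₀/π) × [bracket] = (589/π) × 0.222121 = 41.644 W/m².
— Configuration B (φ=-34.6°):
cos H₀ = −tan(-34.6°) tan(-20.600°) = -0.2593, H₀ = 1.8331 rad.
Bracket: H₀ sin φ sin δ + cos φ cos δ sin H₀ = 1.8331×-0.56784×-0.35184 + 0.82314×0.93606×0.96580 = 0.366233 + 0.744157 = 1.110390.
Q̄ = (S₀/π) × [bracket] = (589/π) × 1.110390 = 208.18 W/m².
Ratio Q̄_A / Q̄_B = 41.644 / 208.18 = 0.2000.

Q̄_A / Q̄_B ≈ 0.200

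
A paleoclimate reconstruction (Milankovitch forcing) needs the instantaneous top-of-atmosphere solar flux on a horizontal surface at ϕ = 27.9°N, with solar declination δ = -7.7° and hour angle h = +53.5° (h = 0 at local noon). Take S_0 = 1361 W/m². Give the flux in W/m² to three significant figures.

624 W/m²

cos θ_z = sin ϕ sin δ + cos ϕ cos δ cos h = -0.062696 + 0.520944 = 0.458248.
Flux = S_0 · cos θ_z = 1361 × 0.458248 = 623.7 W/m².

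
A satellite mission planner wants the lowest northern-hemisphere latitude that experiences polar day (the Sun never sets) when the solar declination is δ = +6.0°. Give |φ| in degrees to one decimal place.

|φ| = 84.0°

Polar day requires cos H₀ = −tan φ tan δ ≤ −1, i.e. tan φ tan δ ≥ 1.
The boundary is |tan φ| · |tan δ| = 1, so |φ| = 90° − |δ| = 90° − 6.0° = 84.0° in the northern hemisphere.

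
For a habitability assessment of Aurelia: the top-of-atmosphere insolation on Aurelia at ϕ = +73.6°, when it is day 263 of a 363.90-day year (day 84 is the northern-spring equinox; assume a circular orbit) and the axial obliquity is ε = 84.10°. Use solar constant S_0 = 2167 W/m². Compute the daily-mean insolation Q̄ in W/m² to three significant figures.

Q̄ ≈ 250 W/m²

Solar longitude: L_s = 360° × (263 − 84)/363.90 = 177.082°.
sin δ = sin 84.10° × sin 177.082° = 0.05064, so δ = +2.903°.
cos h₀ = −tan(+73.6°) tan(+2.903°) = -0.1723, h₀ = 1.7440 rad.
Bracket: h₀ sin ϕ sin δ + cos ϕ cos δ sin h₀ = 1.7440×0.95931×0.05064 + 0.28234×0.99872×0.98505 = 0.084723 + 0.277763 = 0.362486.
Q̄ = (S_0/π) × [bracket] = (2167/π) × 0.362486 = 250.0 W/m².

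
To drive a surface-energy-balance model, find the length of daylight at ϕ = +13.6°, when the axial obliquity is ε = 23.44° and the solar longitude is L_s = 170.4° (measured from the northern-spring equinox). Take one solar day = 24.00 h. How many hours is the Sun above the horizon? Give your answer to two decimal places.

12.12 h

Solar declination: sin δ = sin ε · sin L_s = sin 23.44° × sin 170.4° = 0.06634, so δ = +3.804°.
cos h₀ = −tan ϕ · tan δ = −tan(+13.6°) × tan(+3.804°) = -0.0161, so h₀ = 1.5869 rad = 90.92°.
Daylight = 2h₀/(2π) × 24.00 h = (1.5869/π) × 24.00 = 12.12 h.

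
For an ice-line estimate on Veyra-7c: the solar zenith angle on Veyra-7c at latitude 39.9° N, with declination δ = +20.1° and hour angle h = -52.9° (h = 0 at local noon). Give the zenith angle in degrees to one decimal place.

θ_z = 49.1°

cos θ_z = sin ϕ sin δ + cos ϕ cos δ cos h = 0.220440 + 0.434575 = 0.655015.
θ_z = arccos(0.655015) = 49.1°.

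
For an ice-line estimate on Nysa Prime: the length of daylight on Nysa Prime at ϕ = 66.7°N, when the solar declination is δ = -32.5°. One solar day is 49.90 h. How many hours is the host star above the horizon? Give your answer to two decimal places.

cos h₀ = −tan ϕ · tan δ = 1.4793 ≥ 1, so the host star never rises (polar night) and h₀ = 0.
Daylight = 2h₀/(2π) × 49.90 h = (0.0000/π) × 49.90 = 0.00 h.

0.00 h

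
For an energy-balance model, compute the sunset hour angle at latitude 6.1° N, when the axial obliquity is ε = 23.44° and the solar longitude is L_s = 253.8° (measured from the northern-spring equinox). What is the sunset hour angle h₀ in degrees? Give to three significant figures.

h₀ = 87.5°

Solar declination: sin δ = sin ε · sin L_s = sin 23.44° × sin 253.8° = -0.38199, so δ = -22.457°.
cos h₀ = −tan ϕ · tan δ = −tan(+6.1°) × tan(-22.457°) = 0.0442, so h₀ = 1.5266 rad = 87.47°.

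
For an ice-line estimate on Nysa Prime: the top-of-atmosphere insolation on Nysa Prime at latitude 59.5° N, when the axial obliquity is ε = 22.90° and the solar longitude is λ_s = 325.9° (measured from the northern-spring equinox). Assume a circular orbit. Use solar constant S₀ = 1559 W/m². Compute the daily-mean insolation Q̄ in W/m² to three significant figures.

Solar declination: sin δ = sin ε · sin λ_s = sin 22.90° × sin 325.9° = -0.21816, so δ = -12.601°.
cos H₀ = −tan(+59.5°) tan(-12.601°) = 0.3795, H₀ = 1.1815 rad.
Bracket: H₀ sin φ sin δ + cos φ cos δ sin H₀ = 1.1815×0.86163×-0.21816 + 0.50754×0.97591×0.92519 = -0.222090 + 0.458259 = 0.236169.
Q̄ = (S₀/π) × [bracket] = (1559/π) × 0.236169 = 117.2 W/m².

Q̄ ≈ 117 W/m²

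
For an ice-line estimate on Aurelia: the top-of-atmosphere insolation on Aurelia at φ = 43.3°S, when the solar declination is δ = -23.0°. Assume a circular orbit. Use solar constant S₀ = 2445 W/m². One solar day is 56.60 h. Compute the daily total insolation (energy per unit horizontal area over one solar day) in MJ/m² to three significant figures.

cos H₀ = −tan(-43.3°) tan(-23.000°) = -0.4000, H₀ = 1.9823 rad.
Bracket: H₀ sin φ sin δ + cos φ cos δ sin H₀ = 1.9823×-0.68582×-0.39073 + 0.72777×0.92050×0.91651 = 0.531198 + 0.613981 = 1.145179.
Q̄ = (S₀/π) × [bracket] = (2445/π) × 1.145179 = 891.26 W/m².
Daily total = Q̄ × 56.60 h × 3600 s/h = 891.26 × 56.60 × 3600 / 10⁶ = 181.6 MJ/m².

182 MJ/m²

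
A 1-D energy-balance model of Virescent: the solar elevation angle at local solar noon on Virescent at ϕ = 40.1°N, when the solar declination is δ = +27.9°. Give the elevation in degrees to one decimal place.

At local noon the hour angle is zero, so the zenith angle equals |ϕ − δ| = |+40.1° − (+27.900°)| = 12.200°.
Elevation = 90° − 12.200° = 77.8°.

77.8°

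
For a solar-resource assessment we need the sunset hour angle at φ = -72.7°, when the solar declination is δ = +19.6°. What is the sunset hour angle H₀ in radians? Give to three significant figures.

H₀ = 0.00 rad

cos H₀ = −tan φ · tan δ = 1.1433 ≥ 1, so the Sun never rises (polar night) and H₀ = 0.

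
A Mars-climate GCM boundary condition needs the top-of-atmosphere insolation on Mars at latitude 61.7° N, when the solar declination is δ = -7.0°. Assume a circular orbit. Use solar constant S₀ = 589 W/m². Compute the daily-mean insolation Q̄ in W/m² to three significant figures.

cos H₀ = −tan(+61.7°) tan(-7.000°) = 0.2280, H₀ = 1.3407 rad.
Bracket: H₀ sin φ sin δ + cos φ cos δ sin H₀ = 1.3407×0.88048×-0.12187 + 0.47409×0.99255×0.97365 = -0.143863 + 0.458159 = 0.314296.
Q̄ = (S₀/π) × [bracket] = (589/π) × 0.314296 = 58.93 W/m².

Q̄ ≈ 58.9 W/m²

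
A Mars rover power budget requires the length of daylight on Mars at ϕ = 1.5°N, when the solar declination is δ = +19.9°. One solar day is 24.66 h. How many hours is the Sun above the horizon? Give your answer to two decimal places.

12.40 h

cos h₀ = −tan ϕ · tan δ = −tan(+1.5°) × tan(+19.900°) = -0.0095, so h₀ = 1.5803 rad = 90.54°.
Daylight = 2h₀/(2π) × 24.66 h = (1.5803/π) × 24.66 = 12.40 h.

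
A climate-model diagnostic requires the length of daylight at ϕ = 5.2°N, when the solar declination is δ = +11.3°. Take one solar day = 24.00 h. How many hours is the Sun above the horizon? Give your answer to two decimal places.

12.14 h

cos h₀ = −tan ϕ · tan δ = −tan(+5.2°) × tan(+11.300°) = -0.0182, so h₀ = 1.5890 rad = 91.04°.
Daylight = 2h₀/(2π) × 24.00 h = (1.5890/π) × 24.00 = 12.14 h.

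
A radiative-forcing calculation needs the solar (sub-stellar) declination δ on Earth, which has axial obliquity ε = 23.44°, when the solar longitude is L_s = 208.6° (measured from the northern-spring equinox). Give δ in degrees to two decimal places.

sin δ = sin ε · sin L_s = sin 23.44° × sin 208.6° = -0.190418.
δ = arcsin(-0.190418) = -10.98°.

δ = -10.98°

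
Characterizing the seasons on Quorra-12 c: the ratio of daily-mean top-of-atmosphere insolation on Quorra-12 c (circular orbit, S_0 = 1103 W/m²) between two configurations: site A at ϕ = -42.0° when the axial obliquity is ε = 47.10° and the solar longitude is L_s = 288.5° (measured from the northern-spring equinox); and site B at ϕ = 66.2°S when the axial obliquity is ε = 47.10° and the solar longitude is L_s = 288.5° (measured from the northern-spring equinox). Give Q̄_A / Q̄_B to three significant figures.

— Configuration A (ϕ=-42.0°):
Solar declination: sin δ = sin ε · sin L_s = sin 47.10° × sin 288.5° = -0.69469, so δ = -44.002°.
cos h₀ = −tan(-42.0°) tan(-44.002°) = -0.8696, h₀ = 2.6251 rad.
Bracket: h₀ sin ϕ sin δ + cos ϕ cos δ sin h₀ = 2.6251×-0.66913×-0.69469 + 0.74314×0.71931×0.49379 = 1.220246 + 0.263954 = 1.484200.
Q̄ = (S_0/π) × [bracket] = (1103/π) × 1.484200 = 521.10 W/m².
— Configuration B (ϕ=-66.2°):
Solar declination: sin δ = sin ε · sin L_s = sin 47.10° × sin 288.5° = -0.69469, so δ = -44.002°.
cos h₀ = −tan(-66.2°) tan(-44.002°) = -2.1897 ≤ −1 ⇒ polar day, h₀ = π.
Bracket: h₀ sin ϕ sin δ + cos ϕ cos δ sin h₀ = 3.1416×-0.91496×-0.69469 + 0.40355×0.71931×0.00000 = 1.996844 + 0.000000 = 1.996844.
Q̄ = (S_0/π) × [bracket] = (1103/π) × 1.996844 = 701.08 W/m².
Ratio Q̄_A / Q̄_B = 521.10 / 701.08 = 0.7433.

Q̄_A / Q̄_B ≈ 0.743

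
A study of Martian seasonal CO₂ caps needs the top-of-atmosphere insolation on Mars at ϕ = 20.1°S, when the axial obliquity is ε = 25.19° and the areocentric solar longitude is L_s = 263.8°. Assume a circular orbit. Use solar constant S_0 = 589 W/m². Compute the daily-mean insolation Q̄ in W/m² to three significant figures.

sin δ = sin 25.19° × sin 263.8° = -0.42313, so δ = -25.032°.
cos h₀ = −tan(-20.1°) tan(-25.032°) = -0.1709, h₀ = 1.7425 rad.
Bracket: h₀ sin ϕ sin δ + cos ϕ cos δ sin h₀ = 1.7425×-0.34366×-0.42313 + 0.93909×0.90607×0.98529 = 0.253382 + 0.838365 = 1.091747.
Q̄ = (S_0/π) × [bracket] = (589/π) × 1.091747 = 204.7 W/m².

Q̄ ≈ 205 W/m²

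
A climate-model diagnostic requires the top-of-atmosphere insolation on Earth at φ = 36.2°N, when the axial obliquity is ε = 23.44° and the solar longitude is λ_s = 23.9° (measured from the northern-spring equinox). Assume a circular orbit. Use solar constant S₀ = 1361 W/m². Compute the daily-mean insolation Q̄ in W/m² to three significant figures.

Q̄ ≈ 412 W/m²

Solar declination: sin δ = sin ε · sin λ_s = sin 23.44° × sin 23.9° = 0.16116, so δ = +9.274°.
cos H₀ = −tan(+36.2°) tan(+9.274°) = -0.1195, H₀ = 1.6906 rad.
Bracket: H₀ sin φ sin δ + cos φ cos δ sin H₀ = 1.6906×0.59061×0.16116 + 0.80696×0.98693×0.99283 = 0.160916 + 0.790703 = 0.951619.
Q̄ = (S₀/π) × [bracket] = (1361/π) × 0.951619 = 412.3 W/m².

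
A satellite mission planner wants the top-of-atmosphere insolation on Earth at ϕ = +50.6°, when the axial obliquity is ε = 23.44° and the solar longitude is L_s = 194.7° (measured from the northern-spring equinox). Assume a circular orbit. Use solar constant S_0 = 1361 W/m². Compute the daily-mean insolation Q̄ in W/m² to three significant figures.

Q̄ ≈ 223 W/m²

Solar declination: sin δ = sin ε · sin L_s = sin 23.44° × sin 194.7° = -0.10094, so δ = -5.793°.
cos h₀ = −tan(+50.6°) tan(-5.793°) = 0.1235, h₀ = 1.4470 rad.
Bracket: h₀ sin ϕ sin δ + cos ϕ cos δ sin h₀ = 1.4470×0.77273×-0.10094 + 0.63473×0.99489×0.99234 = -0.112865 + 0.626649 = 0.513784.
Q̄ = (S_0/π) × [bracket] = (1361/π) × 0.513784 = 222.6 W/m².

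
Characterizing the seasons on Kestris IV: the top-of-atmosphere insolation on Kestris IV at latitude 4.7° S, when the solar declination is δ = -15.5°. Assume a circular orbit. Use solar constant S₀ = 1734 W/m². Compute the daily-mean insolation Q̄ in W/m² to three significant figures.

cos H₀ = −tan(-4.7°) tan(-15.500°) = -0.0228, H₀ = 1.5936 rad.
Bracket: H₀ sin φ sin δ + cos φ cos δ sin H₀ = 1.5936×-0.08194×-0.26724 + 0.99664×0.96363×0.99974 = 0.034896 + 0.960143 = 0.995039.
Q̄ = (S₀/π) × [bracket] = (1734/π) × 0.995039 = 549.2 W/m².

Q̄ ≈ 549 W/m²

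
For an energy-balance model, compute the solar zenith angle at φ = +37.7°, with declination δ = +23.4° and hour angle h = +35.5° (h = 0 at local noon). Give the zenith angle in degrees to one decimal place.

θ_z = 33.5°

cos θ_z = sin φ sin δ + cos φ cos δ cos h = 0.242867 + 0.591169 = 0.834036.
θ_z = arccos(0.834036) = 33.5°.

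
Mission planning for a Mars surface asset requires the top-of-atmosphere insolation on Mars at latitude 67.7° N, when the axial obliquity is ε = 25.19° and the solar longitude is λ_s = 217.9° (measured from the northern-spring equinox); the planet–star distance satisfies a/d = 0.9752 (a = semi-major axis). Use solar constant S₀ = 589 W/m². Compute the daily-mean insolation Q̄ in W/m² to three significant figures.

Solar declination: sin δ = sin ε · sin λ_s = sin 25.19° × sin 217.9° = -0.26145, so δ = -15.156°.
cos H₀ = −tan(+67.7°) tan(-15.156°) = 0.6605, H₀ = 0.8494 rad.
Bracket: H₀ sin φ sin δ + cos φ cos δ sin H₀ = 0.8494×0.92521×-0.26145 + 0.37946×0.96522×0.75086 = -0.205467 + 0.275012 = 0.069545.
Inverse-square distance factor (a/d)² = 0.9752² = 0.951015.
Q̄ = (S₀/π) × 0.951015 × [bracket] = (589/π) × 0.951015 × 0.069545 = 12.40 W/m².

Q̄ ≈ 12.4 W/m²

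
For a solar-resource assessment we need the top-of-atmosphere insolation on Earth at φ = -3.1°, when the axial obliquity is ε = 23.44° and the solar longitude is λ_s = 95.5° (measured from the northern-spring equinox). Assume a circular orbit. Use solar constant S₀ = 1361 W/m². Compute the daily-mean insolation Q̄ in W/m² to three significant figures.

Solar declination: sin δ = sin ε · sin λ_s = sin 23.44° × sin 95.5° = 0.39596, so δ = +23.326°.
cos H₀ = −tan(-3.1°) tan(+23.326°) = 0.0234, H₀ = 1.5474 rad.
Bracket: H₀ sin φ sin δ + cos φ cos δ sin H₀ = 1.5474×-0.05408×0.39596 + 0.99854×0.91827×0.99973 = -0.033135 + 0.916682 = 0.883547.
Q̄ = (S₀/π) × [bracket] = (1361/π) × 0.883547 = 382.8 W/m².

Q̄ ≈ 383 W/m²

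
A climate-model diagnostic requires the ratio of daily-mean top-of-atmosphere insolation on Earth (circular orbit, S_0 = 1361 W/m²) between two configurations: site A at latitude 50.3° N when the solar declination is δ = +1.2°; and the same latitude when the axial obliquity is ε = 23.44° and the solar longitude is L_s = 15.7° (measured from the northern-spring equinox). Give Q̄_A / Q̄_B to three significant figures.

Q̄_A / Q̄_B ≈ 0.862

— Configuration A (ϕ=+50.3°):
cos h₀ = −tan(+50.3°) tan(+1.200°) = -0.0252, h₀ = 1.5960 rad.
Bracket: h₀ sin ϕ sin δ + cos ϕ cos δ sin h₀ = 1.5960×0.76940×0.02094 + 0.63877×0.99978×0.99968 = 0.025714 + 0.638425 = 0.664139.
Q̄ = (S_0/π) × [bracket] = (1361/π) × 0.664139 = 287.72 W/m².
— Configuration B (ϕ=+50.3°):
Solar declination: sin δ = sin ε · sin L_s = sin 23.44° × sin 15.7° = 0.10764, so δ = +6.179°.
cos h₀ = −tan(+50.3°) tan(+6.179°) = -0.1304, h₀ = 1.7016 rad.
Bracket: h₀ sin ϕ sin δ + cos ϕ cos δ sin h₀ = 1.7016×0.76940×0.10764 + 0.63877×0.99419×0.99146 = 0.140923 + 0.629635 = 0.770558.
Q̄ = (S_0/π) × [bracket] = (1361/π) × 0.770558 = 333.82 W/m².
Ratio Q̄_A / Q̄_B = 287.72 / 333.82 = 0.8619.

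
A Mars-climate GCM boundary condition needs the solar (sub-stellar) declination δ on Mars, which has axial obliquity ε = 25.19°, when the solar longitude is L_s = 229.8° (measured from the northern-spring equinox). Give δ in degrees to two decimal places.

δ = -18.97°

sin δ = sin ε · sin L_s = sin 25.19° × sin 229.8° = -0.325088.
δ = arcsin(-0.325088) = -18.97°.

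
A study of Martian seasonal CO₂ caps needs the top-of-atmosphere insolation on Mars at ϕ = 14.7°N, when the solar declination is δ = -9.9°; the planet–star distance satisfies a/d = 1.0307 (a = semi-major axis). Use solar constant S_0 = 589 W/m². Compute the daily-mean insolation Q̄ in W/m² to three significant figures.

cos h₀ = −tan(+14.7°) tan(-9.900°) = 0.0458, h₀ = 1.5250 rad.
Bracket: h₀ sin ϕ sin δ + cos ϕ cos δ sin h₀ = 1.5250×0.25376×-0.17193 + 0.96727×0.98511×0.99895 = -0.066534 + 0.951867 = 0.885333.
Inverse-square distance factor (a/d)² = 1.0307² = 1.062342.
Q̄ = (S_0/π) × 1.062342 × [bracket] = (589/π) × 1.062342 × 0.885333 = 176.3 W/m².

Q̄ ≈ 176 W/m²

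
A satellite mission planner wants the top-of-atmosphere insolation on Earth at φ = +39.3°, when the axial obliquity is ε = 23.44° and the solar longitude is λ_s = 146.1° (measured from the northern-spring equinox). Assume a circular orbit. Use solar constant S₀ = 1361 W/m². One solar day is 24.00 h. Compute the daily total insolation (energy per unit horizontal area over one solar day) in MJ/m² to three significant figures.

37.0 MJ/m²

Solar declination: sin δ = sin ε · sin λ_s = sin 23.44° × sin 146.1° = 0.22186, so δ = +12.819°.
cos H₀ = −tan(+39.3°) tan(+12.819°) = -0.1862, H₀ = 1.7581 rad.
Bracket: H₀ sin φ sin δ + cos φ cos δ sin H₀ = 1.7581×0.63338×0.22186 + 0.77384×0.97508×0.98251 = 0.247051 + 0.741359 = 0.988410.
Q̄ = (S₀/π) × [bracket] = (1361/π) × 0.988410 = 428.20 W/m².
Daily total = Q̄ × 24.00 h × 3600 s/h = 428.20 × 24.00 × 3600 / 10⁶ = 37.00 MJ/m².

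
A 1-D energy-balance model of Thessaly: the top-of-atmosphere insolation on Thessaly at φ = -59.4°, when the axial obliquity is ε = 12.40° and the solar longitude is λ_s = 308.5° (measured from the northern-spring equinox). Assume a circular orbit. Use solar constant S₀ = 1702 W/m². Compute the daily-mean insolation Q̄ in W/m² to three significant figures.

Solar declination: sin δ = sin ε · sin λ_s = sin 12.40° × sin 308.5° = -0.16805, so δ = -9.675°.
cos H₀ = −tan(-59.4°) tan(-9.675°) = -0.2883, H₀ = 1.8632 rad.
Bracket: H₀ sin φ sin δ + cos φ cos δ sin H₀ = 1.8632×-0.86074×-0.16805 + 0.50904×0.98578×0.95755 = 0.269507 + 0.480500 = 0.750007.
Q̄ = (S₀/π) × [bracket] = (1702/π) × 0.750007 = 406.3 W/m².

Q̄ ≈ 406 W/m²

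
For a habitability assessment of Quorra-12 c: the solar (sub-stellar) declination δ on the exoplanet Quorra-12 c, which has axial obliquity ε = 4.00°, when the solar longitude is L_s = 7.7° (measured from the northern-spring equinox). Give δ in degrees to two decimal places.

δ = +0.54°

sin δ = sin ε · sin L_s = sin 4.00° × sin 7.7° = 0.009346.
δ = arcsin(0.009346) = +0.54°.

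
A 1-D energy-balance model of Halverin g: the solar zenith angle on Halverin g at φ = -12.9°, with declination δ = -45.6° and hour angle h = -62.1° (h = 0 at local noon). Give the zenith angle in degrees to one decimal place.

θ_z = 61.4°

cos θ_z = sin φ sin δ + cos φ cos δ cos h = 0.159506 + 0.319130 = 0.478636.
θ_z = arccos(0.478636) = 61.4°.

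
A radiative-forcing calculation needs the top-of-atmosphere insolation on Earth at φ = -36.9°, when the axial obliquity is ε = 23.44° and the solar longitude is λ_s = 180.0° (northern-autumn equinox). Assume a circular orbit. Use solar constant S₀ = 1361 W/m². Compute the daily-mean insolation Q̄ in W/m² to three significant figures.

Q̄ ≈ 346 W/m²

Solar declination: sin δ = sin ε · sin λ_s = sin 23.44° × sin 180.0° = 0.00000, so δ = +0.000°.
cos H₀ = −tan(-36.9°) tan(+0.000°) = 0.0000, H₀ = 1.5708 rad.
Bracket: H₀ sin φ sin δ + cos φ cos δ sin H₀ = 1.5708×-0.60042×0.00000 + 0.79968×1.00000×1.00000 = -0.000000 + 0.799680 = 0.799680.
Q̄ = (S₀/π) × [bracket] = (1361/π) × 0.799680 = 346.4 W/m².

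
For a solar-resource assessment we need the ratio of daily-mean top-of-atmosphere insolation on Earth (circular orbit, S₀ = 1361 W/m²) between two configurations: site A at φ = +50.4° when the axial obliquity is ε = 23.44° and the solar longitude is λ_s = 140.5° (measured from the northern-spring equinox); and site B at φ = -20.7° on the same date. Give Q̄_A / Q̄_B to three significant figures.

— Configuration A (φ=+50.4°):
Solar declination: sin δ = sin ε · sin λ_s = sin 23.44° × sin 140.5° = 0.25302, so δ = +14.657°.
cos H₀ = −tan(+50.4°) tan(+14.657°) = -0.3161, H₀ = 1.8925 rad.
Bracket: H₀ sin φ sin δ + cos φ cos δ sin H₀ = 1.8925×0.77051×0.25302 + 0.63742×0.96746×0.94871 = 0.368951 + 0.585049 = 0.954000.
Q̄ = (S₀/π) × [bracket] = (1361/π) × 0.954000 = 413.29 W/m².
— Configuration B (φ=-20.7°):
cos H₀ = −tan(-20.7°) tan(+14.657°) = 0.0988, H₀ = 1.4718 rad.
Bracket: H₀ sin φ sin δ + cos φ cos δ sin H₀ = 1.4718×-0.35347×0.25302 + 0.93544×0.96746×0.99510 = -0.131630 + 0.900566 = 0.768936.
Q̄ = (S₀/π) × [bracket] = (1361/π) × 0.768936 = 333.12 W/m².
Ratio Q̄_A / Q̄_B = 413.29 / 333.12 = 1.241.

Q̄_A / Q̄_B ≈ 1.24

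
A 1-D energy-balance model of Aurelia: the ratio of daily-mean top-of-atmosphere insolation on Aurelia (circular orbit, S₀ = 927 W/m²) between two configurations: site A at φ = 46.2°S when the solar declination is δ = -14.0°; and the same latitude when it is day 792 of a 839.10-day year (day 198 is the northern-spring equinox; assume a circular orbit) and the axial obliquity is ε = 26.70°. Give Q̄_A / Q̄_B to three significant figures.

Q̄_A / Q̄_B ≈ 0.810

— Configuration A (φ=-46.2°):
cos H₀ = −tan(-46.2°) tan(-14.000°) = -0.2600, H₀ = 1.8338 rad.
Bracket: H₀ sin φ sin δ + cos φ cos δ sin H₀ = 1.8338×-0.72176×-0.24192 + 0.69214×0.97030×0.96561 = 0.320196 + 0.648488 = 0.968684.
Q̄ = (S₀/π) × [bracket] = (927/π) × 0.968684 = 285.83 W/m².
— Configuration B (φ=-46.2°):
Solar longitude: λ_s = 360° × (792 − 198)/839.10 = 254.844°.
sin δ = sin 26.70° × sin 254.844° = -0.43369, so δ = -25.702°.
cos H₀ = −tan(-46.2°) tan(-25.702°) = -0.5019, H₀ = 2.0966 rad.
Bracket: H₀ sin φ sin δ + cos φ cos δ sin H₀ = 2.0966×-0.72176×-0.43369 + 0.69214×0.90106×0.86492 = 0.656278 + 0.539416 = 1.195694.
Q̄ = (S₀/π) × [bracket] = (927/π) × 1.195694 = 352.82 W/m².
Ratio Q̄_A / Q̄_B = 285.83 / 352.82 = 0.8101.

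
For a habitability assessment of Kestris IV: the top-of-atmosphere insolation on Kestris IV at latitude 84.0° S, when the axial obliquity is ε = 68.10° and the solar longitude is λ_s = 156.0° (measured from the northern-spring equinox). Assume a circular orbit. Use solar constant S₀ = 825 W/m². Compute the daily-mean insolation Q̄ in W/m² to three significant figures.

Q̄ ≈ 0.00 W/m²

Solar declination: sin δ = sin ε · sin λ_s = sin 68.10° × sin 156.0° = 0.37739, so δ = +22.172°.
cos H₀ = −tan(-84.0°) tan(+22.172°) = 3.8773 ≥ 1 ⇒ polar night, H₀ = 0 and Q̄ = 0.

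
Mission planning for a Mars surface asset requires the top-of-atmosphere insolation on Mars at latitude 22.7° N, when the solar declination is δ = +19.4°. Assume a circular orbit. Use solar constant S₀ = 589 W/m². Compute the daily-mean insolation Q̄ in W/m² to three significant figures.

Q̄ ≈ 203 W/m²

cos H₀ = −tan(+22.7°) tan(+19.400°) = -0.1473, H₀ = 1.7186 rad.
Bracket: H₀ sin φ sin δ + cos φ cos δ sin H₀ = 1.7186×0.38591×0.33216 + 0.92254×0.94322×0.98909 = 0.220297 + 0.860665 = 1.080962.
Q̄ = (S₀/π) × [bracket] = (589/π) × 1.080962 = 202.7 W/m².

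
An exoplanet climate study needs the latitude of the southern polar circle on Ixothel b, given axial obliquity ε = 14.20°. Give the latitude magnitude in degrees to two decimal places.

The polar circle is the lowest latitude that experiences at least one full rotation of continuous darkness at the northern-summer solstice; it lies at |ϕ| = 90° − ε = 90° − 14.20° = 75.80°.

75.80°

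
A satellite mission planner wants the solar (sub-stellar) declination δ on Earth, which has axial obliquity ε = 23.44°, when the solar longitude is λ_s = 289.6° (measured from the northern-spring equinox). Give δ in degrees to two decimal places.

sin δ = sin ε · sin λ_s = sin 23.44° × sin 289.6° = -0.374740.
δ = arcsin(-0.374740) = -22.01°.

δ = -22.01°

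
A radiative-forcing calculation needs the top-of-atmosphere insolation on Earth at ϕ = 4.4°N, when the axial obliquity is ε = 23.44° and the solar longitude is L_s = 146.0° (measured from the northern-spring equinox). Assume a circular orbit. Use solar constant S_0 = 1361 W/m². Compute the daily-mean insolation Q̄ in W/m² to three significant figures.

Q̄ ≈ 433 W/m²

Solar declination: sin δ = sin ε · sin L_s = sin 23.44° × sin 146.0° = 0.22244, so δ = +12.852°.
cos h₀ = −tan(+4.4°) tan(+12.852°) = -0.0176, h₀ = 1.5884 rad.
Bracket: h₀ sin ϕ sin δ + cos ϕ cos δ sin h₀ = 1.5884×0.07672×0.22244 + 0.99705×0.97495×0.99985 = 0.027107 + 0.971928 = 0.999035.
Q̄ = (S_0/π) × [bracket] = (1361/π) × 0.999035 = 432.8 W/m².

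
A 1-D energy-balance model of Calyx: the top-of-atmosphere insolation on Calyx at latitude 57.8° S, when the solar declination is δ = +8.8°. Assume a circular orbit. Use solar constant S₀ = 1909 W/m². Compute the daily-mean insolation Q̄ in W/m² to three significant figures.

Q̄ ≈ 206 W/m²

cos H₀ = −tan(-57.8°) tan(+8.800°) = 0.2458, H₀ = 1.3224 rad.
Bracket: H₀ sin φ sin δ + cos φ cos δ sin H₀ = 1.3224×-0.84619×0.15299 + 0.53288×0.98823×0.96931 = -0.171196 + 0.510446 = 0.339250.
Q̄ = (S₀/π) × [bracket] = (1909/π) × 0.339250 = 206.1 W/m².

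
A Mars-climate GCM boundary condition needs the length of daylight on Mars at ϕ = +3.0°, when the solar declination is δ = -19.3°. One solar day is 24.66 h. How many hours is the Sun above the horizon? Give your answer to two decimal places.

cos h₀ = −tan ϕ · tan δ = −tan(+3.0°) × tan(-19.300°) = 0.0184, so h₀ = 1.5524 rad = 88.95°.
Daylight = 2h₀/(2π) × 24.66 h = (1.5524/π) × 24.66 = 12.19 h.

12.19 h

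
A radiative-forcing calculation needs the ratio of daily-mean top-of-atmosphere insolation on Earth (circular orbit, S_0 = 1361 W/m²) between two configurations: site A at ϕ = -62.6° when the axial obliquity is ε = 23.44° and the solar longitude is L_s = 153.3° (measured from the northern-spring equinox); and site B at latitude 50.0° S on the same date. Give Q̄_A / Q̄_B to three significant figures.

Q̄_A / Q̄_B ≈ 0.536

— Configuration A (ϕ=-62.6°):
Solar declination: sin δ = sin ε · sin L_s = sin 23.44° × sin 153.3° = 0.17873, so δ = +10.296°.
cos h₀ = −tan(-62.6°) tan(+10.296°) = 0.3505, h₀ = 1.2127 rad.
Bracket: h₀ sin ϕ sin δ + cos ϕ cos δ sin h₀ = 1.2127×-0.88782×0.17873 + 0.46020×0.98390×0.93658 = -0.192431 + 0.424075 = 0.231644.
Q̄ = (S_0/π) × [bracket] = (1361/π) × 0.231644 = 100.35 W/m².
— Configuration B (ϕ=-50.0°):
cos h₀ = −tan(-50.0°) tan(+10.296°) = 0.2165, h₀ = 1.3526 rad.
Bracket: h₀ sin ϕ sin δ + cos ϕ cos δ sin h₀ = 1.3526×-0.76604×0.17873 + 0.64279×0.98390×0.97628 = -0.185190 + 0.617440 = 0.432250.
Q̄ = (S_0/π) × [bracket] = (1361/π) × 0.432250 = 187.26 W/m².
Ratio Q̄_A / Q̄_B = 100.35 / 187.26 = 0.5359.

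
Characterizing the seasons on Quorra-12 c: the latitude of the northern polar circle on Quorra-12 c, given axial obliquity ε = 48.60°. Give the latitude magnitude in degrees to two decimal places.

The polar circle is the lowest latitude that experiences at least one full rotation of continuous daylight at the northern-summer solstice; it lies at |ϕ| = 90° − ε = 90° − 48.60° = 41.40°.

41.40°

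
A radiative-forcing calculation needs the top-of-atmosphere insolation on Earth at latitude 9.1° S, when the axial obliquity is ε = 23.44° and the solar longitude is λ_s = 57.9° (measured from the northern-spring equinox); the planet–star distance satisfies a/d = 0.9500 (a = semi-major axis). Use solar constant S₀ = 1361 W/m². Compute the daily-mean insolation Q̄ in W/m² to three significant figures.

Q̄ ≈ 331 W/m²

Solar declination: sin δ = sin ε · sin λ_s = sin 23.44° × sin 57.9° = 0.33698, so δ = +19.693°.
cos H₀ = −tan(-9.1°) tan(+19.693°) = 0.0573, H₀ = 1.5134 rad.
Bracket: H₀ sin φ sin δ + cos φ cos δ sin H₀ = 1.5134×-0.15816×0.33698 + 0.98741×0.94151×0.99836 = -0.080659 + 0.928132 = 0.847473.
Inverse-square distance factor (a/d)² = 0.9500² = 0.902500.
Q̄ = (S₀/π) × 0.902500 × [bracket] = (1361/π) × 0.902500 × 0.847473 = 331.3 W/m².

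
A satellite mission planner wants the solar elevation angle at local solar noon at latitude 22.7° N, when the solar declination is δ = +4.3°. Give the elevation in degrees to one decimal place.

71.6°

At local noon the hour angle is zero, so the zenith angle equals |ϕ − δ| = |+22.7° − (+4.300°)| = 18.400°.
Elevation = 90° − 18.400° = 71.6°.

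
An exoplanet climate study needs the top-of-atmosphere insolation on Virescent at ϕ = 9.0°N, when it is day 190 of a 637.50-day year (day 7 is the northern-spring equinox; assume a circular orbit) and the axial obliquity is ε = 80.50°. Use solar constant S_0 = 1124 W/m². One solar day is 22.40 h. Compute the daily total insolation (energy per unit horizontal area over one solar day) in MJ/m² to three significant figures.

16.0 MJ/m²

Solar longitude: L_s = 360° × (190 − 7)/637.50 = 103.341°.
sin δ = sin 80.50° × sin 103.341° = 0.95967, so δ = +73.672°.
cos h₀ = −tan(+9.0°) tan(+73.672°) = -0.5407, h₀ = 2.1420 rad.
Bracket: h₀ sin ϕ sin δ + cos ϕ cos δ sin h₀ = 2.1420×0.15643×0.95967 + 0.98769×0.28113×0.84124 = 0.321560 + 0.233587 = 0.555147.
Q̄ = (S_0/π) × [bracket] = (1124/π) × 0.555147 = 198.62 W/m².
Daily total = Q̄ × 22.40 h × 3600 s/h = 198.62 × 22.40 × 3600 / 10⁶ = 16.02 MJ/m².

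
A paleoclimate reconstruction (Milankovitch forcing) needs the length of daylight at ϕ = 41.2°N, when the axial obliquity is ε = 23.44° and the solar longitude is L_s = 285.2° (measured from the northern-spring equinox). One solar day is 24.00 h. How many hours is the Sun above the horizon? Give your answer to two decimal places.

Solar declination: sin δ = sin ε · sin L_s = sin 23.44° × sin 285.2° = -0.38387, so δ = -22.574°.
cos h₀ = −tan ϕ · tan δ = −tan(+41.2°) × tan(-22.574°) = 0.3639, so h₀ = 1.1983 rad = 68.66°.
Daylight = 2h₀/(2π) × 24.00 h = (1.1983/π) × 24.00 = 9.15 h.

9.15 h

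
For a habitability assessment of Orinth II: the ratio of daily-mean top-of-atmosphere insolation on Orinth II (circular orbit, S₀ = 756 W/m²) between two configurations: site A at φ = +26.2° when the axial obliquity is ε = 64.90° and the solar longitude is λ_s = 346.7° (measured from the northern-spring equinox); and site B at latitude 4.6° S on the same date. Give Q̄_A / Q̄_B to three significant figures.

— Configuration A (φ=+26.2°):
Solar declination: sin δ = sin ε · sin λ_s = sin 64.90° × sin 346.7° = -0.20833, so δ = -12.024°.
cos H₀ = −tan(+26.2°) tan(-12.024°) = 0.1048, H₀ = 1.4658 rad.
Bracket: H₀ sin φ sin δ + cos φ cos δ sin H₀ = 1.4658×0.44151×-0.20833 + 0.89726×0.97806×0.99449 = -0.134824 + 0.872739 = 0.737915.
Q̄ = (S₀/π) × [bracket] = (756/π) × 0.737915 = 177.57 W/m².
— Configuration B (φ=-4.6°):
cos H₀ = −tan(-4.6°) tan(-12.024°) = -0.0171, H₀ = 1.5879 rad.
Bracket: H₀ sin φ sin δ + cos φ cos δ sin H₀ = 1.5879×-0.08020×-0.20833 + 0.99678×0.97806×0.99985 = 0.026531 + 0.974764 = 1.001295.
Q̄ = (S₀/π) × [bracket] = (756/π) × 1.001295 = 240.95 W/m².
Ratio Q̄_A / Q̄_B = 177.57 / 240.95 = 0.7370.

Q̄_A / Q̄_B ≈ 0.737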